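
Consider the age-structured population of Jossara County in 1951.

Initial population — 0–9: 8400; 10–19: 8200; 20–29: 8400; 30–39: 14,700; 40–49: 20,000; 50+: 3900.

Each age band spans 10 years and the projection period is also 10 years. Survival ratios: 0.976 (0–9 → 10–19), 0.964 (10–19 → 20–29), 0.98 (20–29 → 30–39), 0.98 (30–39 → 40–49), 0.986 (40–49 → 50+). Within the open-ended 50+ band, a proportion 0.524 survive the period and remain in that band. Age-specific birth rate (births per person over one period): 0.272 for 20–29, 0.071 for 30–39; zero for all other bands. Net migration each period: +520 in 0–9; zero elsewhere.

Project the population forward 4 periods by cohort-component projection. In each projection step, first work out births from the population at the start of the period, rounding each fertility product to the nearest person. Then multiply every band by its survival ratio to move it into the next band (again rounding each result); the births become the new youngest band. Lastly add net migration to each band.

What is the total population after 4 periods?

Let band 1 be 0–9 through band 6 = 50+.
— Period 1 —
Births: 8400 × 0.272 = 2285  |  14700 × 0.071 = 1044 — total 3329
Band 2: 8400 × 0.976 = 8198
Band 3: 8200 × 0.964 = 7905
Band 4: 8400 × 0.98 = 8232
Band 5: 14700 × 0.98 = 14406
Band 6: 20000 × 0.986 + 3900 × 0.524 = 19720 + 2044 = 21764
Net migration: Band 1 + 520 → 3849
→ [3849, 8198, 7905, 8232, 14406, 21764]
— Period 2 —
Births: 7905 × 0.272 = 2150  |  8232 × 0.071 = 584 — total 2734
Band 2: 3849 × 0.976 = 3757
Band 3: 8198 × 0.964 = 7903
Band 4: 7905 × 0.98 = 7747
Band 5: 8232 × 0.98 = 8067
Band 6: 14406 × 0.986 + 21764 × 0.524 = 14204 + 11404 = 25608
Net migration: Band 1 + 520 → 3254
→ [3254, 3757, 7903, 7747, 8067, 25608]
— Period 3 —
Births: 7903 × 0.272 = 2150  |  7747 × 0.071 = 550 — total 2700
Band 2: 3254 × 0.976 = 3176
Band 3: 3757 × 0.964 = 3622
Band 4: 7903 × 0.98 = 7745
Band 5: 7747 × 0.98 = 7592
Band 6: 8067 × 0.986 + 25608 × 0.524 = 7954 + 13419 = 21373
Net migration: Band 1 + 520 → 3220
→ [3220, 3176, 3622, 7745, 7592, 21373]
— Period 4 —
Births: 3622 × 0.272 = 985  |  7745 × 0.071 = 550 — total 1535
Band 2: 3220 × 0.976 = 3143
Band 3: 3176 × 0.964 = 3062
Band 4: 3622 × 0.98 = 3550
Band 5: 7745 × 0.98 = 7590
Band 6: 7592 × 0.986 + 21373 × 0.524 = 7486 + 11199 = 18685
Net migration: Band 1 + 520 → 2055
→ [2055, 3143, 3062, 3550, 7590, 18685]
Total after period 4: 2055 + 3143 + 3062 + 3550 + 7590 + 18685 = 38085

38085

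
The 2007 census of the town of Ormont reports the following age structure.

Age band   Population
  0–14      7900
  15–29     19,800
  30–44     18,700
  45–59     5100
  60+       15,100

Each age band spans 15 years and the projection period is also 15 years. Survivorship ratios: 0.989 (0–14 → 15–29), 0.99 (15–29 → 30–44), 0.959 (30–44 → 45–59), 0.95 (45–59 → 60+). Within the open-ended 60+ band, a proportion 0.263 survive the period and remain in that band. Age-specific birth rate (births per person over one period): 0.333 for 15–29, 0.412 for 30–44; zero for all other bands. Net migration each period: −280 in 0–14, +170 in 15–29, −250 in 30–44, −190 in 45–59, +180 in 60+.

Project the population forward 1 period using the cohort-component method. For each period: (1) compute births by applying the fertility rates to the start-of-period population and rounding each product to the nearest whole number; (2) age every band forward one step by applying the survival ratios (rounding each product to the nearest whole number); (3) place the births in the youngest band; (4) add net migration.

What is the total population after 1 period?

Call the bands 1 to 5, youngest first.
Period 1:
Births: 19800 * 0.333 = 6593, 18700 * 0.412 = 7704 — total 14297
Band 2: 7900 * 0.989 = 7813
Band 3: 19800 * 0.99 = 19602
Band 4: 18700 * 0.959 = 17933
Band 5: 5100 * 0.95 + 15100 * 0.263 = 4845 + 3971 = 8816
Net migration: Band 1 − 280 → 14017; Band 2 + 170 → 7983; Band 3 − 250 → 19352; Band 4 − 190 → 17743; Band 5 + 180 → 8996
End of period: [14017, 7983, 19352, 17743, 8996]
Total after period 1: 14017 + 7983 + 19352 + 17743 + 8996 = 68091

68091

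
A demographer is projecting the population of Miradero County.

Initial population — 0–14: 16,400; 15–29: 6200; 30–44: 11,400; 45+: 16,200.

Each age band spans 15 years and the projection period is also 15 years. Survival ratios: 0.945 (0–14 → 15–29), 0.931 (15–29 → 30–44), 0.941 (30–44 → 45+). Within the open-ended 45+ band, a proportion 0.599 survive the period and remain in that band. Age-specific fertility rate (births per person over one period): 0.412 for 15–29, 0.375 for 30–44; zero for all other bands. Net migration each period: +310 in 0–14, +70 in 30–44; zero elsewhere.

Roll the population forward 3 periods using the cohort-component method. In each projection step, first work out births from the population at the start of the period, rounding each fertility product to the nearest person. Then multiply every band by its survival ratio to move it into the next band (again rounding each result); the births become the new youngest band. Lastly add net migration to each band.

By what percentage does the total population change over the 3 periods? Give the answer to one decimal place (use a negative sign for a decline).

-5.3

Numbering the bands 1..4 from youngest to oldest:
— Period 1 —
Births: 6200 * 0.412 = 2554  |  11400 * 0.375 = 4275 → total 6829
Band 2: 16400 * 0.945 = 15498
Band 3: 6200 * 0.931 = 5772
Band 4: 11400 * 0.941 + 16200 * 0.599 = 10727 + 9704 = 20431
Net migration: Band 1 + 310 → 7139; Band 3 + 70 → 5842
Giving 7139 / 15498 / 5842 / 20431.
— Period 2 —
Births: 15498 * 0.412 = 6385  |  5842 * 0.375 = 2191 → total 8576
Band 2: 7139 * 0.945 = 6746
Band 3: 15498 * 0.931 = 14429
Band 4: 5842 * 0.941 + 20431 * 0.599 = 5497 + 12238 = 17735
Net migration: Band 1 + 310 → 8886; Band 3 + 70 → 14499
Giving 8886 / 6746 / 14499 / 17735.
— Period 3 —
Births: 6746 * 0.412 = 2779  |  14499 * 0.375 = 5437 → total 8216
Band 2: 8886 * 0.945 = 8397
Band 3: 6746 * 0.931 = 6281
Band 4: 14499 * 0.941 + 17735 * 0.599 = 13644 + 10623 = 24267
Net migration: Band 1 + 310 → 8526; Band 3 + 70 → 6351
Giving 8526 / 8397 / 6351 / 24267.
Total: 50200 → 47541; change = -2659; percentage change = -5.3%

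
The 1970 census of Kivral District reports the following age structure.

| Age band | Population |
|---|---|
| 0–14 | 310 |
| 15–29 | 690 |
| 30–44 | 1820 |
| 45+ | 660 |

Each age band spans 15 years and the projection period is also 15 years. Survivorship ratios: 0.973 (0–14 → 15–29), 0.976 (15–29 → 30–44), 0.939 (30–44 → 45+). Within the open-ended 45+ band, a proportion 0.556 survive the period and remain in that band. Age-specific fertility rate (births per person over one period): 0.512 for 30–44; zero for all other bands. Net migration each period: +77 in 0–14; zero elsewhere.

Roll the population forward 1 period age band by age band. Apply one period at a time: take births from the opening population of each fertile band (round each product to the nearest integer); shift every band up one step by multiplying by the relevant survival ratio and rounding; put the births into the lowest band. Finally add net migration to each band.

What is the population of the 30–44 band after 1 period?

673

Call the groups 1 to 4, youngest first.
— Period 1 —
Births: 1820 × 0.512 = 932
Group 2: 310 × 0.973 = 302
Group 3: 690 × 0.976 = 673
Group 4: 1820 × 0.939 + 660 × 0.556 = 1709 + 367 = 2076
Net migration: Group 1 + 77 → 1009
Giving 1009 / 302 / 673 / 2076.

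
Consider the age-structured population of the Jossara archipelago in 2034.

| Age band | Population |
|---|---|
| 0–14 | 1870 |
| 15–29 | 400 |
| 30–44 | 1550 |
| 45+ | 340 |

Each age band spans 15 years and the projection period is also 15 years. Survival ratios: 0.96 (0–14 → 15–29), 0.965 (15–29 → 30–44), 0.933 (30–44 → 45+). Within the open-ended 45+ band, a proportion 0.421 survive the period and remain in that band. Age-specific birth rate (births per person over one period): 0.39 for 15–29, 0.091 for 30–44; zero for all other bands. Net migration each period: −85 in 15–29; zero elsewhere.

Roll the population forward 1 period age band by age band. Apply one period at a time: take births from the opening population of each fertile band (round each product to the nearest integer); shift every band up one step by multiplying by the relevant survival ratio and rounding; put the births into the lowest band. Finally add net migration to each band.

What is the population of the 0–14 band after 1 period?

Call the groups 1 to 4, youngest first.
[period 1]
Births: 400 * 0.39 = 156 ; 1550 * 0.091 = 141 → 297
Group 2: 1870 * 0.96 = 1795
Group 3: 400 * 0.965 = 386
Group 4: 1550 * 0.933 + 340 * 0.421 = 1446 + 143 = 1589
Net migration: Group 2 − 85 → 1710
Population now: 0–14=297, 15–29=1710, 30–44=386, 45+=1589

297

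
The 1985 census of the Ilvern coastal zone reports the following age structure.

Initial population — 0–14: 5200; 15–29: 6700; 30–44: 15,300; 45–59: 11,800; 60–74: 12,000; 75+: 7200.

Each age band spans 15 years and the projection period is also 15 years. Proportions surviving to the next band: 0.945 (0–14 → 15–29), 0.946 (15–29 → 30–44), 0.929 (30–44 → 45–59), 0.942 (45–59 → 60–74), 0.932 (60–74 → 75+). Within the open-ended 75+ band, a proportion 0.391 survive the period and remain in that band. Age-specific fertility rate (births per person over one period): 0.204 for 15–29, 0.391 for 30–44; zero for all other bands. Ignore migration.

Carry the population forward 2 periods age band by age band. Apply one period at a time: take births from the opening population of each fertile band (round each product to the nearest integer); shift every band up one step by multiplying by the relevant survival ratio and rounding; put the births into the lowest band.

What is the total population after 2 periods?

50186

(Groups numbered youngest = 1 to oldest = 6.)
Period 1:
Births: 6700 * 0.204 = 1367 ; 15300 * 0.391 = 5982 ⇒ total 7349
Group 2: 5200 * 0.945 = 4914
Group 3: 6700 * 0.946 = 6338
Group 4: 15300 * 0.929 = 14214
Group 5: 11800 * 0.942 = 11116
Group 6: 12000 * 0.932 + 7200 * 0.391 = 11184 + 2815 = 13999
Giving 7349 / 4914 / 6338 / 14214 / 11116 / 13999.
Period 2:
Births: 4914 * 0.204 = 1002 ; 6338 * 0.391 = 2478 ⇒ total 3480
Group 2: 7349 * 0.945 = 6945
Group 3: 4914 * 0.946 = 4649
Group 4: 6338 * 0.929 = 5888
Group 5: 14214 * 0.942 = 13390
Group 6: 11116 * 0.932 + 13999 * 0.391 = 10360 + 5474 = 15834
Giving 3480 / 6945 / 4649 / 5888 / 13390 / 15834.
Total after period 2: 3480 + 6945 + 4649 + 5888 + 13390 + 15834 = 50186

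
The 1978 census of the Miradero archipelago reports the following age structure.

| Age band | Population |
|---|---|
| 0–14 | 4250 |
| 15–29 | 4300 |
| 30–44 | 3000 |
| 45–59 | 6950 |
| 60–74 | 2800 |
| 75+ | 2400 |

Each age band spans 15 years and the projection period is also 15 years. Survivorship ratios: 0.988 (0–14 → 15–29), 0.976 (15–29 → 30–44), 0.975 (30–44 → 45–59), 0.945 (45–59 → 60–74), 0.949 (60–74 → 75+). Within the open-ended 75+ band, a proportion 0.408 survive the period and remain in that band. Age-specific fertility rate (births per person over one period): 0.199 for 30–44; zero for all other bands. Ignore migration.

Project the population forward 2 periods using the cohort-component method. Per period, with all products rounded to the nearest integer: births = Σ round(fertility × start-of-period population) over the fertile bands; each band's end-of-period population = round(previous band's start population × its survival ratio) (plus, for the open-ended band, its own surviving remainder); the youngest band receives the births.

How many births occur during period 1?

Call the groups 1 to 6, youngest first.
Period 1:
Births: 3000 * 0.199 = 597
Group 2: 4250 * 0.988 = 4199
Group 3: 4300 * 0.976 = 4197
Group 4: 3000 * 0.975 = 2925
Group 5: 6950 * 0.945 = 6568
Group 6: 2800 * 0.949 + 2400 * 0.408 = 2657 + 979 = 3636
Population now: 0–14=597, 15–29=4199, 30–44=4197, 45–59=2925, 60–74=6568, 75+=3636

597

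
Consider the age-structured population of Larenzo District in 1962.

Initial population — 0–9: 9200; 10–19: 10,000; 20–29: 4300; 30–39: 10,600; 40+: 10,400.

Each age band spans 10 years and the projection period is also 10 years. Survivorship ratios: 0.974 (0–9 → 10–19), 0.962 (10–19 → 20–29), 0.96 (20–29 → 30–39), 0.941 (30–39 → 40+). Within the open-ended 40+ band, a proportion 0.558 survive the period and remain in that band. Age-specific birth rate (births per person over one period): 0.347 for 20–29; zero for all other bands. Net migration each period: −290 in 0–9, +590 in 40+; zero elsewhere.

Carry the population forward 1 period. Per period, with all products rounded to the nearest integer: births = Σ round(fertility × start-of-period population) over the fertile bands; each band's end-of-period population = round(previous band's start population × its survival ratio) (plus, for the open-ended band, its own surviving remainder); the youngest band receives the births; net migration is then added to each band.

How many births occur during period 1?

1492

Period 1.
Births: 4300 × 0.347 = 1492
10–19: 9200 × 0.974 = 8961
20–29: 10000 × 0.962 = 9620
30–39: 4300 × 0.96 = 4128
40+: 10600 × 0.941 + 10400 × 0.558 = 9975 + 5803 = 15778
Net migration: 0–9 − 290 → 1202; 40+ + 590 → 16368
End of period: [1202, 8961, 9620, 4128, 16368]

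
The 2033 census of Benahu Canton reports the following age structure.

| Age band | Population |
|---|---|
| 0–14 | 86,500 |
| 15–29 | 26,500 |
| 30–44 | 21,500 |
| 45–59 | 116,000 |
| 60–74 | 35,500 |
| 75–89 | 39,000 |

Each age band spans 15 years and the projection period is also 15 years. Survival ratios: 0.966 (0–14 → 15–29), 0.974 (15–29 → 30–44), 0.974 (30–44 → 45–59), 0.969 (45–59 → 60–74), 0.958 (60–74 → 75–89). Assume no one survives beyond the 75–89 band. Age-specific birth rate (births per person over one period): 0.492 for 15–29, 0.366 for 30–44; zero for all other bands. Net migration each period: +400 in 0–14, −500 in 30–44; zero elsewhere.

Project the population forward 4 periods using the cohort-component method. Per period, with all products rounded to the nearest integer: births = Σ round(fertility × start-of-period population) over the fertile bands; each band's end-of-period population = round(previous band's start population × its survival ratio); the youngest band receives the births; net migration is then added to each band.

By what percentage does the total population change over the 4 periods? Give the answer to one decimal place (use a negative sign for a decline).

-27.4

[period 1]
Births: 26500 * 0.492 = 13038  |  21500 * 0.366 = 7869 — total 20907
15–29: 86500 * 0.966 = 83559
30–44: 26500 * 0.974 = 25811
45–59: 21500 * 0.974 = 20941
60–74: 116000 * 0.969 = 112404
75–89: 35500 * 0.958 = 34009
Net migration: 0–14 + 400 → 21307; 30–44 − 500 → 25311
→ [21307, 83559, 25311, 20941, 112404, 34009]
[period 2]
Births: 83559 * 0.492 = 41111  |  25311 * 0.366 = 9264 — total 50375
15–29: 21307 * 0.966 = 20583
30–44: 83559 * 0.974 = 81386
45–59: 25311 * 0.974 = 24653
60–74: 20941 * 0.969 = 20292
75–89: 112404 * 0.958 = 107683
Net migration: 0–14 + 400 → 50775; 30–44 − 500 → 80886
→ [50775, 20583, 80886, 24653, 20292, 107683]
[period 3]
Births: 20583 * 0.492 = 10127  |  80886 * 0.366 = 29604 — total 39731
15–29: 50775 * 0.966 = 49049
30–44: 20583 * 0.974 = 20048
45–59: 80886 * 0.974 = 78783
60–74: 24653 * 0.969 = 23889
75–89: 20292 * 0.958 = 19440
Net migration: 0–14 + 400 → 40131; 30–44 − 500 → 19548
→ [40131, 49049, 19548, 78783, 23889, 19440]
[period 4]
Births: 49049 * 0.492 = 24132  |  19548 * 0.366 = 7155 — total 31287
15–29: 40131 * 0.966 = 38767
30–44: 49049 * 0.974 = 47774
45–59: 19548 * 0.974 = 19040
60–74: 78783 * 0.969 = 76341
75–89: 23889 * 0.958 = 22886
Net migration: 0–14 + 400 → 31687; 30–44 − 500 → 47274
→ [31687, 38767, 47274, 19040, 76341, 22886]
Total: 325000 → 235995; change = -89005; percentage change = -27.4%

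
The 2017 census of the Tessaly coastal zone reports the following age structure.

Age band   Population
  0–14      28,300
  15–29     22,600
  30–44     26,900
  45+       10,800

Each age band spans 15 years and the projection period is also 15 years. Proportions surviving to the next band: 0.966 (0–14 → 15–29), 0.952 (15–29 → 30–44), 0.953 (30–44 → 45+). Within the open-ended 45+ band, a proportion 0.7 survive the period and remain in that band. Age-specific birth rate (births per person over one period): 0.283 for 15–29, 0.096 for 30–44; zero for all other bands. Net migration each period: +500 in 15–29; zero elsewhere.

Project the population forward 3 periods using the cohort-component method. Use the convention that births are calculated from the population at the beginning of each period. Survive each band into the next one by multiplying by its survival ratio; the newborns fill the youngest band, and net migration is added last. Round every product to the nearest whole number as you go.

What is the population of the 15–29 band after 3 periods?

(Groups numbered youngest = 1 to oldest = 4.)
Period 1.
Births: 22600 × 0.283 = 6396  |  26900 × 0.096 = 2582 — total 8978
Group 2: 28300 × 0.966 = 27338
Group 3: 22600 × 0.952 = 21515
Group 4: 26900 × 0.953 + 10800 × 0.7 = 25636 + 7560 = 33196
Net migration: Group 2 + 500 → 27838
End of period: [8978, 27838, 21515, 33196]
Period 2.
Births: 27838 × 0.283 = 7878  |  21515 × 0.096 = 2065 — total 9943
Group 2: 8978 × 0.966 = 8673
Group 3: 27838 × 0.952 = 26502
Group 4: 21515 × 0.953 + 33196 × 0.7 = 20504 + 23237 = 43741
Net migration: Group 2 + 500 → 9173
End of period: [9943, 9173, 26502, 43741]
Period 3.
Births: 9173 × 0.283 = 2596  |  26502 × 0.096 = 2544 — total 5140
Group 2: 9943 × 0.966 = 9605
Group 3: 9173 × 0.952 = 8733
Group 4: 26502 × 0.953 + 43741 × 0.7 = 25256 + 30619 = 55875
Net migration: Group 2 + 500 → 10105
End of period: [5140, 10105, 8733, 55875]

10105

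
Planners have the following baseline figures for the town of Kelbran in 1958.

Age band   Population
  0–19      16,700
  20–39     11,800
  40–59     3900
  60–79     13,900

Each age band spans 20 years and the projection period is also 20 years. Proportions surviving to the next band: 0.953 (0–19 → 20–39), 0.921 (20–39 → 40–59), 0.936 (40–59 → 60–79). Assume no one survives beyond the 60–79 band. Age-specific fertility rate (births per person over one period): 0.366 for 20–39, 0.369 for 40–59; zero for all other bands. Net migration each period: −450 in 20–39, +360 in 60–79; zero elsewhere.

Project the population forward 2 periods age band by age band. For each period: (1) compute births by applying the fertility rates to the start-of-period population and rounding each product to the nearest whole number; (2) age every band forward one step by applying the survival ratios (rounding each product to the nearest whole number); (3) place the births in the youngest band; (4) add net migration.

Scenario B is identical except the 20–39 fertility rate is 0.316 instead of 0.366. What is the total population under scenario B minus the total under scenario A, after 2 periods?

Call the groups 1 to 4, youngest first.
Period 1.
Births: 11800 * 0.366 = 4319, 3900 * 0.369 = 1439 ⇒ total 5758
Group 2: 16700 * 0.953 = 15915
Group 3: 11800 * 0.921 = 10868
Group 4: 3900 * 0.936 = 3650
Net migration: Group 2 − 450 → 15465; Group 4 + 360 → 4010
Population now: 0–19=5758, 20–39=15465, 40–59=10868, 60–79=4010
Period 2.
Births: 15465 * 0.366 = 5660, 10868 * 0.369 = 4010 ⇒ total 9670
Group 2: 5758 * 0.953 = 5487
Group 3: 15465 * 0.921 = 14243
Group 4: 10868 * 0.936 = 10172
Net migration: Group 2 − 450 → 5037; Group 4 + 360 → 10532
Population now: 0–19=9670, 20–39=5037, 40–59=14243, 60–79=10532
Scenario A total after 2 periods: 39482
Scenario B projection —
Period 1.
Births: 11800 * 0.316 = 3729, 3900 * 0.369 = 1439 ⇒ total 5168
Group 2: 16700 * 0.953 = 15915
Group 3: 11800 * 0.921 = 10868
Group 4: 3900 * 0.936 = 3650
Net migration: Group 2 − 450 → 15465; Group 4 + 360 → 4010
Population now: 0–19=5168, 20–39=15465, 40–59=10868, 60–79=4010
Period 2.
Births: 15465 * 0.316 = 4887, 10868 * 0.369 = 4010 ⇒ total 8897
Group 2: 5168 * 0.953 = 4925
Group 3: 15465 * 0.921 = 14243
Group 4: 10868 * 0.936 = 10172
Net migration: Group 2 − 450 → 4475; Group 4 + 360 → 10532
Population now: 0–19=8897, 20–39=4475, 40–59=14243, 60–79=10532
Scenario B total after 2 periods: 38147
Difference B − A = 38147 − 39482 = -1335

-1335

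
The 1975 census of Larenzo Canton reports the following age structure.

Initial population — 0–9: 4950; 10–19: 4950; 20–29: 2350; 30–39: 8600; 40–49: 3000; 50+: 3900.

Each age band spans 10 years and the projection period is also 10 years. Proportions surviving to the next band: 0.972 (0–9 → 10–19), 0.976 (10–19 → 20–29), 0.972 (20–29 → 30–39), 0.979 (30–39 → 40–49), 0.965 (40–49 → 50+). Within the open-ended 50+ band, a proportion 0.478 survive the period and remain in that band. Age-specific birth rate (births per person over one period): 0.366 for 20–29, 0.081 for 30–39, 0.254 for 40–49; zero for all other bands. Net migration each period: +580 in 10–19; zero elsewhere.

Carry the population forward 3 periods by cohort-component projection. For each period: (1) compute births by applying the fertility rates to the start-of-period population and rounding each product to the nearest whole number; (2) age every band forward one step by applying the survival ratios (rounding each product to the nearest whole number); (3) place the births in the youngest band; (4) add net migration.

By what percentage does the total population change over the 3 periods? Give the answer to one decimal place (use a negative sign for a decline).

— Period 1 —
Births: 2350 × 0.366 = 860 ; 8600 × 0.081 = 697 ; 3000 × 0.254 = 762 → 2319
10–19: 4950 × 0.972 = 4811
20–29: 4950 × 0.976 = 4831
30–39: 2350 × 0.972 = 2284
40–49: 8600 × 0.979 = 8419
50+: 3000 × 0.965 + 3900 × 0.478 = 2895 + 1864 = 4759
Net migration: 10–19 + 580 → 5391
→ [2319, 5391, 4831, 2284, 8419, 4759]
— Period 2 —
Births: 4831 × 0.366 = 1768 ; 2284 × 0.081 = 185 ; 8419 × 0.254 = 2138 → 4091
10–19: 2319 × 0.972 = 2254
20–29: 5391 × 0.976 = 5262
30–39: 4831 × 0.972 = 4696
40–49: 2284 × 0.979 = 2236
50+: 8419 × 0.965 + 4759 × 0.478 = 8124 + 2275 = 10399
Net migration: 10–19 + 580 → 2834
→ [4091, 2834, 5262, 4696, 2236, 10399]
— Period 3 —
Births: 5262 × 0.366 = 1926 ; 4696 × 0.081 = 380 ; 2236 × 0.254 = 568 → 2874
10–19: 4091 × 0.972 = 3976
20–29: 2834 × 0.976 = 2766
30–39: 5262 × 0.972 = 5115
40–49: 4696 × 0.979 = 4597
50+: 2236 × 0.965 + 10399 × 0.478 = 2158 + 4971 = 7129
Net migration: 10–19 + 580 → 4556
→ [2874, 4556, 2766, 5115, 4597, 7129]
Total: 27750 → 27037; change = -713; percentage change = -2.6%

-2.6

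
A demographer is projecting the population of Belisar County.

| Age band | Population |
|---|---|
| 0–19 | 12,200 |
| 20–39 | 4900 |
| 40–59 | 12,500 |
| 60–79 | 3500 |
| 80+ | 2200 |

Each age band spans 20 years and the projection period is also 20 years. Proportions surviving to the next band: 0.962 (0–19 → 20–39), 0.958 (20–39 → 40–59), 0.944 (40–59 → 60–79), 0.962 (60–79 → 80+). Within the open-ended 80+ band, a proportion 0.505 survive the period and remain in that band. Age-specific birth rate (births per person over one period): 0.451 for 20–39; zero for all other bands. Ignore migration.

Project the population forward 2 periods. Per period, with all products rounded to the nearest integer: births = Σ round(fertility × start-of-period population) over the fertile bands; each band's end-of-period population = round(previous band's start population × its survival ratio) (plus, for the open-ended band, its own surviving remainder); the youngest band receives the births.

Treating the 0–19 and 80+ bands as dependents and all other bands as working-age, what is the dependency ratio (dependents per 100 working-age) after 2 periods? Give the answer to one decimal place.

106.2

— Period 1 —
Births: 4900 × 0.451 = 2210
20–39: 12200 × 0.962 = 11736
40–59: 4900 × 0.958 = 4694
60–79: 12500 × 0.944 = 11800
80+: 3500 × 0.962 + 2200 × 0.505 = 3367 + 1111 = 4478
End of period: [2210, 11736, 4694, 11800, 4478]
— Period 2 —
Births: 11736 × 0.451 = 5293
20–39: 2210 × 0.962 = 2126
40–59: 11736 × 0.958 = 11243
60–79: 4694 × 0.944 = 4431
80+: 11800 × 0.962 + 4478 × 0.505 = 11352 + 2261 = 13613
End of period: [5293, 2126, 11243, 4431, 13613]
Dependents (band 0–19 + band 80+) = 5293 + 13613 = 18906; working-age = 17800; ratio = 18906/17800 × 100 = 106.2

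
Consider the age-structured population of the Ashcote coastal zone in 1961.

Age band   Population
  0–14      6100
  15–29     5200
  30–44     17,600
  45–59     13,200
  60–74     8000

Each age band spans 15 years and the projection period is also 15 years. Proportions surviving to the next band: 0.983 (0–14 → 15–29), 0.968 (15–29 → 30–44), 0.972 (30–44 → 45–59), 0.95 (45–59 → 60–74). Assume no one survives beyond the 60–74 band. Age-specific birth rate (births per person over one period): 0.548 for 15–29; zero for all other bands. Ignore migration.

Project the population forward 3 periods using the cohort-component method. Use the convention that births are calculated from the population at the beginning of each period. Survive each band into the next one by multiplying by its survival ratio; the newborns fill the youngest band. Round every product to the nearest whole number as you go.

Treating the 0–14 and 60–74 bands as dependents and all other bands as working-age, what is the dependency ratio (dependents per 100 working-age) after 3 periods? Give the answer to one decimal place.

53.4

Period 1.
Births: 5200 × 0.548 = 2850
15–29: 6100 × 0.983 = 5996
30–44: 5200 × 0.968 = 5034
45–59: 17600 × 0.972 = 17107
60–74: 13200 × 0.95 = 12540
Giving 2850 / 5996 / 5034 / 17107 / 12540.
Period 2.
Births: 5996 × 0.548 = 3286
15–29: 2850 × 0.983 = 2802
30–44: 5996 × 0.968 = 5804
45–59: 5034 × 0.972 = 4893
60–74: 17107 × 0.95 = 16252
Giving 3286 / 2802 / 5804 / 4893 / 16252.
Period 3.
Births: 2802 × 0.548 = 1535
15–29: 3286 × 0.983 = 3230
30–44: 2802 × 0.968 = 2712
45–59: 5804 × 0.972 = 5641
60–74: 4893 × 0.95 = 4648
Giving 1535 / 3230 / 2712 / 5641 / 4648.
Dependents (band 0–14 + band 60–74) = 1535 + 4648 = 6183; working-age = 11583; ratio = 6183/11583 × 100 = 53.4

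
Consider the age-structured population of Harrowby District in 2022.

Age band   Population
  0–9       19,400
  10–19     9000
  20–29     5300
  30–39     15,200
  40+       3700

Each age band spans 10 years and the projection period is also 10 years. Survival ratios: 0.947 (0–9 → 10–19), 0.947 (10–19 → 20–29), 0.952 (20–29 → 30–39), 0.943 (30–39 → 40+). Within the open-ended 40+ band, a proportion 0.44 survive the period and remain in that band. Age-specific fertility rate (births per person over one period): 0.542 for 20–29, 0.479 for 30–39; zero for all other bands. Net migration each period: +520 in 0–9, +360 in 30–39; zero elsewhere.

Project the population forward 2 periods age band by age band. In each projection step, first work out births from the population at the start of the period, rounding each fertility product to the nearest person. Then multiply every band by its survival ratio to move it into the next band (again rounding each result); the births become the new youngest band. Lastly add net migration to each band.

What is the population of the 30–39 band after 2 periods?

Period 1.
Births: 5300 × 0.542 = 2873, 15200 × 0.479 = 7281 → total 10154
10–19: 19400 × 0.947 = 18372
20–29: 9000 × 0.947 = 8523
30–39: 5300 × 0.952 = 5046
40+: 15200 × 0.943 + 3700 × 0.44 = 14334 + 1628 = 15962
Net migration: 0–9 + 520 → 10674; 30–39 + 360 → 5406
→ [10674, 18372, 8523, 5406, 15962]
Period 2.
Births: 8523 × 0.542 = 4619, 5406 × 0.479 = 2589 → total 7208
10–19: 10674 × 0.947 = 10108
20–29: 18372 × 0.947 = 17398
30–39: 8523 × 0.952 = 8114
40+: 5406 × 0.943 + 15962 × 0.44 = 5098 + 7023 = 12121
Net migration: 0–9 + 520 → 7728; 30–39 + 360 → 8474
→ [7728, 10108, 17398, 8474, 12121]

8474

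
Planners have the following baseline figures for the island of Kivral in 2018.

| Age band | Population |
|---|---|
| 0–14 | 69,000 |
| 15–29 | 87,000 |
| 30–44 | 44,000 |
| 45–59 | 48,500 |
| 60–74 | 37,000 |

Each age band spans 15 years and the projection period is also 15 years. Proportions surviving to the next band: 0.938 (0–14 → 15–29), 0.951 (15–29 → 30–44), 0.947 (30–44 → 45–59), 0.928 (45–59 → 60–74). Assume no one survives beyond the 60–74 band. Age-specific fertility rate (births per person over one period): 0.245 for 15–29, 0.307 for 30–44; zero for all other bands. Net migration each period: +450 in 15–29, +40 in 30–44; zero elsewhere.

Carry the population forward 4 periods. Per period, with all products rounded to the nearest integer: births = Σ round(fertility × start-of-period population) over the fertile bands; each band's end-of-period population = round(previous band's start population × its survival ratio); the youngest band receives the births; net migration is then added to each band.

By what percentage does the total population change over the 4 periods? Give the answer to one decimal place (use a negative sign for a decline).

-41.5

Let group 1 be 0–14 through group 5 = 60–74.
After projecting period 1:
Births: 87000 × 0.245 = 21315 ; 44000 × 0.307 = 13508 — total 34823
Group 2: 69000 × 0.938 = 64722
Group 3: 87000 × 0.951 = 82737
Group 4: 44000 × 0.947 = 41668
Group 5: 48500 × 0.928 = 45008
Net migration: Group 2 + 450 → 65172; Group 3 + 40 → 82777
Population now: 0–14=34823, 15–29=65172, 30–44=82777, 45–59=41668, 60–74=45008
After projecting period 2:
Births: 65172 × 0.245 = 15967 ; 82777 × 0.307 = 25413 — total 41380
Group 2: 34823 × 0.938 = 32664
Group 3: 65172 × 0.951 = 61979
Group 4: 82777 × 0.947 = 78390
Group 5: 41668 × 0.928 = 38668
Net migration: Group 2 + 450 → 33114; Group 3 + 40 → 62019
Population now: 0–14=41380, 15–29=33114, 30–44=62019, 45–59=78390, 60–74=38668
After projecting period 3:
Births: 33114 × 0.245 = 8113 ; 62019 × 0.307 = 19040 — total 27153
Group 2: 41380 × 0.938 = 38814
Group 3: 33114 × 0.951 = 31491
Group 4: 62019 × 0.947 = 58732
Group 5: 78390 × 0.928 = 72746
Net migration: Group 2 + 450 → 39264; Group 3 + 40 → 31531
Population now: 0–14=27153, 15–29=39264, 30–44=31531, 45–59=58732, 60–74=72746
After projecting period 4:
Births: 39264 × 0.245 = 9620 ; 31531 × 0.307 = 9680 — total 19300
Group 2: 27153 × 0.938 = 25470
Group 3: 39264 × 0.951 = 37340
Group 4: 31531 × 0.947 = 29860
Group 5: 58732 × 0.928 = 54503
Net migration: Group 2 + 450 → 25920; Group 3 + 40 → 37380
Population now: 0–14=19300, 15–29=25920, 30–44=37380, 45–59=29860, 60–74=54503
Total: 285500 → 166963; change = -118537; percentage change = -41.5%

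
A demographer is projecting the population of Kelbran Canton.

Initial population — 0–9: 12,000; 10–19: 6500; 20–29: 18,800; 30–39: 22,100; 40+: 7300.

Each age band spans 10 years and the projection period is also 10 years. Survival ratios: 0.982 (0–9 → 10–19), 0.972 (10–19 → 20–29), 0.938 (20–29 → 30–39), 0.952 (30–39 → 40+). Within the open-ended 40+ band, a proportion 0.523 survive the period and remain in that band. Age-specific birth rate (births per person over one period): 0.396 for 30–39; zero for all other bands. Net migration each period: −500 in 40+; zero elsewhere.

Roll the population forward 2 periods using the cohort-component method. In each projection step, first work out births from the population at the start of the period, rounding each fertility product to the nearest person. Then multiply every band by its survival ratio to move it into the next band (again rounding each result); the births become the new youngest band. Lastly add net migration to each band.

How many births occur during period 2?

6983

(Groups numbered youngest = 1 to oldest = 5.)
After projecting period 1:
Births: 22100 * 0.396 = 8752
Group 2: 12000 * 0.982 = 11784
Group 3: 6500 * 0.972 = 6318
Group 4: 18800 * 0.938 = 17634
Group 5: 22100 * 0.952 + 7300 * 0.523 = 21039 + 3818 = 24857
Net migration: Group 5 − 500 → 24357
Population now: 0–9=8752, 10–19=11784, 20–29=6318, 30–39=17634, 40+=24357
After projecting period 2:
Births: 17634 * 0.396 = 6983
Group 2: 8752 * 0.982 = 8594
Group 3: 11784 * 0.972 = 11454
Group 4: 6318 * 0.938 = 5926
Group 5: 17634 * 0.952 + 24357 * 0.523 = 16788 + 12739 = 29527
Net migration: Group 5 − 500 → 29027
Population now: 0–9=6983, 10–19=8594, 20–29=11454, 30–39=5926, 40+=29027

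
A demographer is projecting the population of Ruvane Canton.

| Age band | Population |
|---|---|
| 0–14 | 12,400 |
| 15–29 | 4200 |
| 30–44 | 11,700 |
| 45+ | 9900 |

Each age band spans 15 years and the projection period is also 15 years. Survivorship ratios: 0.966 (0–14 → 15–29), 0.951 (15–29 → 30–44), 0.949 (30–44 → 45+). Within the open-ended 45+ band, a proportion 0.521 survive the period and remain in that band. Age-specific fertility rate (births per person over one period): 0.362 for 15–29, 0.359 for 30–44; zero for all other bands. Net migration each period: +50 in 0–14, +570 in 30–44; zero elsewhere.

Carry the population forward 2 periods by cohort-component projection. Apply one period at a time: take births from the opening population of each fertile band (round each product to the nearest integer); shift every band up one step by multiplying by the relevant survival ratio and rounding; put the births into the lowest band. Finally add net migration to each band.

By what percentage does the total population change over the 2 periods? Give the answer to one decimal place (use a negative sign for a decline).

— Period 1 —
Births: 4200 × 0.362 = 1520 ; 11700 × 0.359 = 4200 → 5720
15–29: 12400 × 0.966 = 11978
30–44: 4200 × 0.951 = 3994
45+: 11700 × 0.949 + 9900 × 0.521 = 11103 + 5158 = 16261
Net migration: 0–14 + 50 → 5770; 30–44 + 570 → 4564
Population now: 0–14=5770, 15–29=11978, 30–44=4564, 45+=16261
— Period 2 —
Births: 11978 × 0.362 = 4336 ; 4564 × 0.359 = 1638 → 5974
15–29: 5770 × 0.966 = 5574
30–44: 11978 × 0.951 = 11391
45+: 4564 × 0.949 + 16261 × 0.521 = 4331 + 8472 = 12803
Net migration: 0–14 + 50 → 6024; 30–44 + 570 → 11961
Population now: 0–14=6024, 15–29=5574, 30–44=11961, 45+=12803
Total: 38200 → 36362; change = -1838; percentage change = -4.8%

-4.8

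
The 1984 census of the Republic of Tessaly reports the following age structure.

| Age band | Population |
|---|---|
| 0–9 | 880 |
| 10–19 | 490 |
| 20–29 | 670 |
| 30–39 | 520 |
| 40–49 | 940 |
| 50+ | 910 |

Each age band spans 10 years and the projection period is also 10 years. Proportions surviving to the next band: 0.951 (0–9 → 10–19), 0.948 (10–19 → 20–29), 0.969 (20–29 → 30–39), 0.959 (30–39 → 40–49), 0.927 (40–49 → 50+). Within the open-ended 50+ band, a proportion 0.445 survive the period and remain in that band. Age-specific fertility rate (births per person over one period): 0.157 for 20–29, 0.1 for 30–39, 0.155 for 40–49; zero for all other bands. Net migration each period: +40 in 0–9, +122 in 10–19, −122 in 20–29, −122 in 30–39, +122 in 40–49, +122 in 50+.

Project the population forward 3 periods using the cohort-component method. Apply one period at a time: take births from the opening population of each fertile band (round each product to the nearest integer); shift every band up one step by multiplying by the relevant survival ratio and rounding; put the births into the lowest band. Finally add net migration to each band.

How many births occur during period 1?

Period 1.
Births: 670 × 0.157 = 105  |  520 × 0.1 = 52  |  940 × 0.155 = 146 ⇒ total 303
10–19: 880 × 0.951 = 837
20–29: 490 × 0.948 = 465
30–39: 670 × 0.969 = 649
40–49: 520 × 0.959 = 499
50+: 940 × 0.927 + 910 × 0.445 = 871 + 405 = 1276
Net migration: 0–9 + 40 → 343; 10–19 + 122 → 959; 20–29 − 122 → 343; 30–39 − 122 → 527; 40–49 + 122 → 621; 50+ + 122 → 1398
Giving 343 / 959 / 343 / 527 / 621 / 1398.

303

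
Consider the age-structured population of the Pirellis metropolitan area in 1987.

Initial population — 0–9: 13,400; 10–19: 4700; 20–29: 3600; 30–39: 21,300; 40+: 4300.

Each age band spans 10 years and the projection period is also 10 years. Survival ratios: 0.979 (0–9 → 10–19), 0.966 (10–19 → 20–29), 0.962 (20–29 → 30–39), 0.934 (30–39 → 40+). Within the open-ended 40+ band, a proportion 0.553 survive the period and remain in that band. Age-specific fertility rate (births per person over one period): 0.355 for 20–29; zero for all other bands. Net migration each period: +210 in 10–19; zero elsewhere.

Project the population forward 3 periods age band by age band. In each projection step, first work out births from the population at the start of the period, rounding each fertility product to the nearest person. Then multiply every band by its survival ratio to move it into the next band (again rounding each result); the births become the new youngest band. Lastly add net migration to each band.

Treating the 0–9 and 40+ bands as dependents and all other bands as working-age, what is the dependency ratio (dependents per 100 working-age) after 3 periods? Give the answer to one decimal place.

After projecting period 1:
Births: 3600 * 0.355 = 1278
10–19: 13400 * 0.979 = 13119
20–29: 4700 * 0.966 = 4540
30–39: 3600 * 0.962 = 3463
40+: 21300 * 0.934 + 4300 * 0.553 = 19894 + 2378 = 22272
Net migration: 10–19 + 210 → 13329
→ [1278, 13329, 4540, 3463, 22272]
After projecting period 2:
Births: 4540 * 0.355 = 1612
10–19: 1278 * 0.979 = 1251
20–29: 13329 * 0.966 = 12876
30–39: 4540 * 0.962 = 4367
40+: 3463 * 0.934 + 22272 * 0.553 = 3234 + 12316 = 15550
Net migration: 10–19 + 210 → 1461
→ [1612, 1461, 12876, 4367, 15550]
After projecting period 3:
Births: 12876 * 0.355 = 4571
10–19: 1612 * 0.979 = 1578
20–29: 1461 * 0.966 = 1411
30–39: 12876 * 0.962 = 12387
40+: 4367 * 0.934 + 15550 * 0.553 = 4079 + 8599 = 12678
Net migration: 10–19 + 210 → 1788
→ [4571, 1788, 1411, 12387, 12678]
Dependents (band 0–9 + band 40+) = 4571 + 12678 = 17249; working-age = 15586; ratio = 17249/15586 × 100 = 110.7

110.7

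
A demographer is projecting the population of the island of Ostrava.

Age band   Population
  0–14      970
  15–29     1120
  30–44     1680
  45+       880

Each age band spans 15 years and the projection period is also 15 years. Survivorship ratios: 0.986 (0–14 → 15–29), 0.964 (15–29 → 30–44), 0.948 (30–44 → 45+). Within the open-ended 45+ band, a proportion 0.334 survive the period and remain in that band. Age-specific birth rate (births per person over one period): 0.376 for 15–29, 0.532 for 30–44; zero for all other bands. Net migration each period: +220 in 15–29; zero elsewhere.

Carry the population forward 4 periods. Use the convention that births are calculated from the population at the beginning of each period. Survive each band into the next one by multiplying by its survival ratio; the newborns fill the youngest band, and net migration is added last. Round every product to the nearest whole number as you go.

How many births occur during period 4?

Let band 1 be 0–14 through band 4 = 45+.
After projecting period 1:
Births: 1120 × 0.376 = 421 ; 1680 × 0.532 = 894 → total 1315
Band 2: 970 × 0.986 = 956
Band 3: 1120 × 0.964 = 1080
Band 4: 1680 × 0.948 + 880 × 0.334 = 1593 + 294 = 1887
Net migration: Band 2 + 220 → 1176
→ [1315, 1176, 1080, 1887]
After projecting period 2:
Births: 1176 × 0.376 = 442 ; 1080 × 0.532 = 575 → total 1017
Band 2: 1315 × 0.986 = 1297
Band 3: 1176 × 0.964 = 1134
Band 4: 1080 × 0.948 + 1887 × 0.334 = 1024 + 630 = 1654
Net migration: Band 2 + 220 → 1517
→ [1017, 1517, 1134, 1654]
After projecting period 3:
Births: 1517 × 0.376 = 570 ; 1134 × 0.532 = 603 → total 1173
Band 2: 1017 × 0.986 = 1003
Band 3: 1517 × 0.964 = 1462
Band 4: 1134 × 0.948 + 1654 × 0.334 = 1075 + 552 = 1627
Net migration: Band 2 + 220 → 1223
→ [1173, 1223, 1462, 1627]
After projecting period 4:
Births: 1223 × 0.376 = 460 ; 1462 × 0.532 = 778 → total 1238
Band 2: 1173 × 0.986 = 1157
Band 3: 1223 × 0.964 = 1179
Band 4: 1462 × 0.948 + 1627 × 0.334 = 1386 + 543 = 1929
Net migration: Band 2 + 220 → 1377
→ [1238, 1377, 1179, 1929]

1238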